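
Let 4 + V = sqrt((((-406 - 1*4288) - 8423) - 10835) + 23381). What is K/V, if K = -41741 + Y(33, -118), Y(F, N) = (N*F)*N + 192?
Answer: -1671772/587 - 417943*I*sqrt(571)/587 ≈ -2848.0 - 17014.0*I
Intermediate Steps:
Y(F, N) = 192 + F*N**2 (Y(F, N) = (F*N)*N + 192 = F*N**2 + 192 = 192 + F*N**2)
V = -4 + I*sqrt(571) (V = -4 + sqrt((((-406 - 1*4288) - 8423) - 10835) + 23381) = -4 + sqrt((((-406 - 4288) - 8423) - 10835) + 23381) = -4 + sqrt(((-4694 - 8423) - 10835) + 23381) = -4 + sqrt((-13117 - 10835) + 23381) = -4 + sqrt(-23952 + 23381) = -4 + sqrt(-571) = -4 + I*sqrt(571) ≈ -4.0 + 23.896*I)
K = 417943 (K = -41741 + (192 + 33*(-118)**2) = -41741 + (192 + 33*13924) = -41741 + (192 + 459492) = -41741 + 459684 = 417943)
K/V = 417943/(-4 + I*sqrt(571))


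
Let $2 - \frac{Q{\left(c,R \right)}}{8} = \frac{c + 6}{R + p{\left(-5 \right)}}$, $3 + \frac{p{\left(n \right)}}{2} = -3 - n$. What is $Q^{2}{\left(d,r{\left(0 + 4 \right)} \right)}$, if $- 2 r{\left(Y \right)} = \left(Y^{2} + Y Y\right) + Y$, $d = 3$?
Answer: $\frac{9604}{25} \approx 384.16$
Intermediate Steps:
$p{\left(n \right)} = -12 - 2 n$ ($p{\left(n \right)} = -6 + 2 \left(-3 - n\right) = -6 - \left(6 + 2 n\right) = -12 - 2 n$)
$r{\left(Y \right)} = - Y^{2} - \frac{Y}{2}$ ($r{\left(Y \right)} = - \frac{\left(Y^{2} + Y Y\right) + Y}{2} = - \frac{\left(Y^{2} + Y^{2}\right) + Y}{2} = - \frac{2 Y^{2} + Y}{2} = - \frac{Y + 2 Y^{2}}{2} = - Y^{2} - \frac{Y}{2}$)
$Q{\left(c,R \right)} = 16 - \frac{8 \left(6 + c\right)}{-2 + R}$ ($Q{\left(c,R \right)} = 16 - 8 \frac{c + 6}{R - 2} = 16 - 8 \frac{6 + c}{R + \left(-12 + 10\right)} = 16 - 8 \frac{6 + c}{R - 2} = 16 - 8 \frac{6 + c}{-2 + R} = 16 - \frac{8 \left(6 + c\right)}{-2 + R}$)
$Q^{2}{\left(d,r{\left(0 + 4 \right)} \right)} = \left(\frac{8 \left(-10 - 3 + 2 \left(- \left(0 + 4\right) \left(\frac{1}{2} + \left(0 + 4\right)\right)\right)\right)}{-2 - \left(0 + 4\right) \left(\frac{1}{2} + \left(0 + 4\right)\right)}\right)^{2} = \left(\frac{8 \left(-10 - 3 + 2 \left(\left(-1\right) 4 \left(\frac{1}{2} + 4\right)\right)\right)}{-2 - 4 \left(\frac{1}{2} + 4\right)}\right)^{2} = \left(\frac{8 \left(-10 - 3 + 2 \left(\left(-1\right) 4 \cdot \frac{9}{2}\right)\right)}{-2 - 4 \cdot \frac{9}{2}}\right)^{2} = \left(\frac{8 \left(-10 - 3 + 2 \left(-18\right)\right)}{-2 - 18}\right)^{2} = \left(\frac{8 \left(-10 - 3 - 36\right)}{-20}\right)^{2} = \left(8 \left(- \frac{1}{20}\right) \left(-49\right)\right)^{2} = \left(\frac{98}{5}\right)^{2} = \frac{9604}{25}$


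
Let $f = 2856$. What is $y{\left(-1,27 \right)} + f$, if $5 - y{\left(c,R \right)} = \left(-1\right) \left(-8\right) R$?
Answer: $2645$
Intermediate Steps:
$y{\left(c,R \right)} = 5 - 8 R$ ($y{\left(c,R \right)} = 5 - \left(-1\right) \left(-8\right) R = 5 - 8 R$)
$y{\left(-1,27 \right)} + f = \left(5 - 216\right) + 2856 = -211 + 2856 = 2645$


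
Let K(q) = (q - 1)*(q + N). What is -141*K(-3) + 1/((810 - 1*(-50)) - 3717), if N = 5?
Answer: 3222695/2857 ≈ 1128.0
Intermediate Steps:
K(q) = (-1 + q)*(5 + q) (K(q) = (q - 1)*(q + 5) = (-1 + q)*(5 + q))
-141*K(-3) + 1/((810 - 1*(-50)) - 3717) = -141*(-5 + (-3)**2 + 4*(-3)) + 1/((810 - 1*(-50)) - 3717) = -141*(-5 + 9 - 12) + 1/((810 + 50) - 3717) = -141*(-8) + 1/(860 - 3717) = 1128 + 1/(-2857) = 1128 - 1/2857 = 3222695/2857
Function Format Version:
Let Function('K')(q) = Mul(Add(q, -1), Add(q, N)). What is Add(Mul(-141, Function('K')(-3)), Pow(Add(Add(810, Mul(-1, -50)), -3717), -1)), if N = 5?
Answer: Rational(3222695, 2857) ≈ 1128.0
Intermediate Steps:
Function('K')(q) = Mul(Add(-1, q), Add(5, q)) (Function('K')(q) = Mul(Add(q, -1), Add(q, 5)) = Mul(Add(-1, q), Add(5, q)))
Add(Mul(-141, Function('K')(-3)), Pow(Add(Add(810, Mul(-1, -50)), -3717), -1)) = Add(Mul(-141, Add(-5, Pow(-3, 2), Mul(4, -3))), Pow(Add(Add(810, Mul(-1, -50)), -3717), -1)) = Add(Mul(-141, Add(-5, 9, -12)), Pow(Add(Add(810, 50), -3717), -1)) = Add(Mul(-141, -8), Pow(Add(860, -3717), -1)) = Add(1128, Pow(-2857, -1)) = Add(1128, Rational(-1, 2857)) = Rational(3222695, 2857)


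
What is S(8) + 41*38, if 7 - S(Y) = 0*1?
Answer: 1565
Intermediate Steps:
S(Y) = 7 (S(Y) = 7 - 0 = 7 - 1*0 = 7 + 0 = 7)
S(8) + 41*38 = 7 + 41*38 = 7 + 1558 = 1565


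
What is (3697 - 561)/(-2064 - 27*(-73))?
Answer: -3136/93 ≈ -33.720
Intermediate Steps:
(3697 - 561)/(-2064 - 27*(-73)) = 3136/(-2064 + 1971) = 3136/(-93) = 3136*(-1/93) = -3136/93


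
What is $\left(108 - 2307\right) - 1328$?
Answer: $-3527$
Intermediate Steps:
$\left(108 - 2307\right) - 1328 = -2199 - 1328 = -3527$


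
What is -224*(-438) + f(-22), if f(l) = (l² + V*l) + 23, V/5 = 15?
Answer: 96969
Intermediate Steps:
V = 75 (V = 5*15 = 75)
f(l) = 23 + l² + 75*l (f(l) = (l² + 75*l) + 23 = 23 + l² + 75*l)
-224*(-438) + f(-22) = -224*(-438) + (23 + (-22)² + 75*(-22)) = 98112 + (23 + 484 - 1650) = 98112 - 1143 = 96969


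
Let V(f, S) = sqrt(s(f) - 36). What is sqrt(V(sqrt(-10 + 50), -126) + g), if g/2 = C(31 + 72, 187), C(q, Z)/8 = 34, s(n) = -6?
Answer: sqrt(544 + I*sqrt(42)) ≈ 23.324 + 0.1389*I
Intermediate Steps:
C(q, Z) = 272 (C(q, Z) = 8*34 = 272)
V(f, S) = I*sqrt(42) (V(f, S) = sqrt(-6 - 36) = sqrt(-42) = I*sqrt(42))
g = 544 (g = 2*272 = 544)
sqrt(V(sqrt(-10 + 50), -126) + g) = sqrt(I*sqrt(42) + 544) = sqrt(544 + I*sqrt(42))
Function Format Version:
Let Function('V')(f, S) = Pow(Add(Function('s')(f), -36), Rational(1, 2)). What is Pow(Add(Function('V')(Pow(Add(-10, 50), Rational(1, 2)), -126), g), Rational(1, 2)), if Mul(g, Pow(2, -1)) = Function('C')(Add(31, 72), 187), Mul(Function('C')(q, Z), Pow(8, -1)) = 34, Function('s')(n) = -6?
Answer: Pow(Add(544, Mul(I, Pow(42, Rational(1, 2)))), Rational(1, 2)) ≈ Add(23.324, Mul(0.1389, I))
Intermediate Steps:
Function('C')(q, Z) = 272 (Function('C')(q, Z) = Mul(8, 34) = 272)
Function('V')(f, S) = Mul(I, Pow(42, Rational(1, 2))) (Function('V')(f, S) = Pow(Add(-6, -36), Rational(1, 2)) = Pow(-42, Rational(1, 2)) = Mul(I, Pow(42, Rational(1, 2))))
g = 544 (g = Mul(2, 272) = 544)
Pow(Add(Function('V')(Pow(Add(-10, 50), Rational(1, 2)), -126), g), Rational(1, 2)) = Pow(Add(Mul(I, Pow(42, Rational(1, 2))), 544), Rational(1, 2)) = Pow(Add(544, Mul(I, Pow(42, Rational(1, 2)))), Rational(1, 2))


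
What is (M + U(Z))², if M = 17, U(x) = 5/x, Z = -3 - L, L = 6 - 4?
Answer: 256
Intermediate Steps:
L = 2
Z = -5 (Z = -3 - 1*2 = -3 - 2 = -5)
(M + U(Z))² = (17 + 5/(-5))² = (17 + 5*(-⅕))² = (17 - 1)² = 16² = 256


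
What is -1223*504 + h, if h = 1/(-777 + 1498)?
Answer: -444418631/721 ≈ -6.1639e+5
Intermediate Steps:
h = 1/721 ≈ 0.0013870
-1223*504 + h = -1223*504 + 1/721 = -616392 + 1/721 = -444418631/721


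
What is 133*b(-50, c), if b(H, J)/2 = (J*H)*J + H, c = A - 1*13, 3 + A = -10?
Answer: -9004100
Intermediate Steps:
A = -13 (A = -3 - 10 = -13)
c = -26 (c = -13 - 1*13 = -13 - 13 = -26)
b(H, J) = 2*H + 2*H*J² (b(H, J) = 2*((J*H)*J + H) = 2*((H*J)*J + H) = 2*(H*J² + H) = 2*(H + H*J²) = 2*H + 2*H*J²)
133*b(-50, c) = 133*(2*(-50)*(1 + (-26)²)) = 133*(2*(-50)*(1 + 676)) = 133*(2*(-50)*677) = 133*(-67700) = -9004100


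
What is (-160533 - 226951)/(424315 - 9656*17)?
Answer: -387484/260163 ≈ -1.4894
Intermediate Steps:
(-160533 - 226951)/(424315 - 9656*17) = -387484/(424315 - 164152) = -387484/260163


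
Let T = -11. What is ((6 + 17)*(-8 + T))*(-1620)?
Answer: 707940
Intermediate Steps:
((6 + 17)*(-8 + T))*(-1620) = ((6 + 17)*(-8 - 11))*(-1620) = (23*(-19))*(-1620) = -437*(-1620) = 707940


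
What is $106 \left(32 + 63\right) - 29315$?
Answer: $-19245$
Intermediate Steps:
$106 \left(32 + 63\right) - 29315 = 106 \cdot 95 - 29315 = 10070 - 29315 = -19245$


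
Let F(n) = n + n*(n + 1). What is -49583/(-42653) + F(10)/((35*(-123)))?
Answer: 13889097/12241411 ≈ 1.1346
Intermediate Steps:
F(n) = n + n*(1 + n)
-49583/(-42653) + F(10)/((35*(-123))) = -49583/(-42653) + (10*(2 + 10))/((35*(-123))) = -49583*(-1/42653) + (10*12)/(-4305) = 49583/42653 + 120*(-1/4305) = 49583/42653 - 8/287 = 13889097/12241411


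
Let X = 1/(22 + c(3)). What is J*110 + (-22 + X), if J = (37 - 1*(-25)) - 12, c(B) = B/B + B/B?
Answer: 131473/24 ≈ 5478.0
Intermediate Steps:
c(B) = 2 (c(B) = 1 + 1 = 2)
X = 1/24 (X = 1/(22 + 2) = 1/24 ≈ 0.041667)
J = 50 (J = (37 + 25) - 12 = 62 - 12 = 50)
J*110 + (-22 + X) = 50*110 + (-22 + 1/24) = 5500 - 527/24 = 131473/24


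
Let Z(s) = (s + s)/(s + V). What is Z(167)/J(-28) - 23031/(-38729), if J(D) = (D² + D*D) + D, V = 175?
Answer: 6071451283/10198894860 ≈ 0.59530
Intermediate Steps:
J(D) = D + 2*D² (J(D) = (D² + D²) + D = 2*D² + D = D + 2*D²)
Z(s) = 2*s/(175 + s) (Z(s) = (s + s)/(s + 175) = (2*s)/(175 + s) = 2*s/(175 + s))
Z(167)/J(-28) - 23031/(-38729) = (2*167/(175 + 167))/((-28*(1 + 2*(-28)))) - 23031/(-38729) = (2*167/342)/((-28*(1 - 56))) - 23031*(-1/38729) = (2*167*(1/342))/((-28*(-55))) + 23031/38729 = (167/171)/1540 + 23031/38729 = (167/171)*(1/1540) + 23031/38729 = 167/263340 + 23031/38729 = 6071451283/10198894860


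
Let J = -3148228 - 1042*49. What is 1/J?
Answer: -1/3199286 ≈ -3.1257e-7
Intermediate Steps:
J = -3199286 (J = -3148228 - 51058 = -3199286)
1/J = 1/(-3199286) = -1/3199286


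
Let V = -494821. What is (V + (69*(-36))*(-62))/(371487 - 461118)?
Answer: 340813/89631 ≈ 3.8024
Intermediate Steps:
(V + (69*(-36))*(-62))/(371487 - 461118) = (-494821 + (69*(-36))*(-62))/(371487 - 461118) = (-494821 - 2484*(-62))/(-89631) = (-494821 + 154008)*(-1/89631) = -340813*(-1/89631) = 340813/89631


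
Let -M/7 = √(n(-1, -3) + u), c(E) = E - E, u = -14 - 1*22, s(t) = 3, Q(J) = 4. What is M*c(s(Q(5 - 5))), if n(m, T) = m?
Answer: 0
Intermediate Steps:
u = -36 (u = -14 - 22 = -36)
c(E) = 0
M = -7*I*√37 (M = -7*√(-1 - 36) = -7*I*√37 ≈ -42.579*I)
M*c(s(Q(5 - 5))) = -7*I*√37*0 = 0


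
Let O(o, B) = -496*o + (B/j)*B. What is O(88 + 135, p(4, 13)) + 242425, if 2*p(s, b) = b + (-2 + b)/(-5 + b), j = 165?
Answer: 1113592661/8448 ≈ 1.3182e+5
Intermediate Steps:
p(s, b) = b/2 + (-2 + b)/(2*(-5 + b)) (p(s, b) = (b + (-2 + b)/(-5 + b))/2 = b/2 + (-2 + b)/(2*(-5 + b)))
O(o, B) = -496*o + B**2/165 (O(o, B) = -496*o + (B/165)*B = -496*o + B**2/165)
O(88 + 135, p(4, 13)) + 242425 = (-496*(88 + 135) + ((-2 + 13**2 - 4*13)/(2*(-5 + 13)))**2/165) + 242425 = (-496*223 + ((1/2)*(-2 + 169 - 52)/8)**2/165) + 242425 = (-110608 + ((1/2)*(1/8)*115)**2/165) + 242425 = (-110608 + (115/16)**2/165) + 242425 = (-110608 + (1/165)*(13225/256)) + 242425 = (-110608 + 2645/8448) + 242425 = -934413739/8448 + 242425 = 1113592661/8448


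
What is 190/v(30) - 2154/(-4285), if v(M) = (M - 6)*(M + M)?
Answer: 391591/617040 ≈ 0.63463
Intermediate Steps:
v(M) = 2*M*(-6 + M) (v(M) = (-6 + M)*(2*M) = 2*M*(-6 + M))
190/v(30) - 2154/(-4285) = 190/((2*30*(-6 + 30))) - 2154/(-4285) = 190/((2*30*24)) - 2154*(-1/4285) = 190/1440 + 2154/4285 = 190*(1/1440) + 2154/4285 = 19/144 + 2154/4285 = 391591/617040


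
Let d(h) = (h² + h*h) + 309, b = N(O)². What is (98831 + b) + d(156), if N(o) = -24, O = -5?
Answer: 148388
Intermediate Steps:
b = 576 (b = (-24)² = 576)
d(h) = 309 + 2*h² (d(h) = (h² + h²) + 309 = 2*h² + 309 = 309 + 2*h²)
(98831 + b) + d(156) = (98831 + 576) + (309 + 2*156²) = 99407 + (309 + 2*24336) = 99407 + (309 + 48672) = 99407 + 48981 = 148388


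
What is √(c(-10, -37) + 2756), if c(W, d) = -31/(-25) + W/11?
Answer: √8337901/55 ≈ 52.501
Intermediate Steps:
c(W, d) = 31/25 + W/11 (c(W, d) = -31*(-1/25) + W*(1/11) = 31/25 + W/11)
√(c(-10, -37) + 2756) = √((31/25 + (1/11)*(-10)) + 2756) = √((31/25 - 10/11) + 2756) = √(91/275 + 2756) = √(757991/275) = √8337901/55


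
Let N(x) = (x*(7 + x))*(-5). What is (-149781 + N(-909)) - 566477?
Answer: -4815848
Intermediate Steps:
N(x) = -5*x*(7 + x)
(-149781 + N(-909)) - 566477 = (-149781 - 5*(-909)*(7 - 909)) - 566477 = (-149781 - 5*(-909)*(-902)) - 566477 = (-149781 - 4099590) - 566477 = -4249371 - 566477 = -4815848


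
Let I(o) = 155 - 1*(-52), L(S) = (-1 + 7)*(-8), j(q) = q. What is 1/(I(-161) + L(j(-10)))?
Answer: 1/159 ≈ 0.0062893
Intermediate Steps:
L(S) = -48 (L(S) = 6*(-8) = -48)
I(o) = 207 (I(o) = 155 + 52 = 207)
1/(I(-161) + L(j(-10))) = 1/(207 - 48) = 1/159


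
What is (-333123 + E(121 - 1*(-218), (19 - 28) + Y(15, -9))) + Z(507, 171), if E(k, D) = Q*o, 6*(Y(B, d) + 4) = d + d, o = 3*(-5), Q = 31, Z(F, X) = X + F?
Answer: -332910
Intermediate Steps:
Z(F, X) = F + X
o = -15
Y(B, d) = -4 + d/3 (Y(B, d) = -4 + (d + d)/6 = -4 + (2*d)/6 = -4 + d/3)
E(k, D) = -465 (E(k, D) = 31*(-15) = -465)
(-333123 + E(121 - 1*(-218), (19 - 28) + Y(15, -9))) + Z(507, 171) = (-333123 - 465) + (507 + 171) = -333588 + 678 = -332910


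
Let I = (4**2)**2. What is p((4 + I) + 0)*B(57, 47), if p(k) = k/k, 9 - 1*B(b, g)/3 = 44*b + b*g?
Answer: -15534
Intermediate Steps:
I = 256 (I = 16**2 = 256)
B(b, g) = 27 - 132*b - 3*b*g (B(b, g) = 27 - 3*(44*b + b*g) = 27 + (-132*b - 3*b*g) = 27 - 132*b - 3*b*g)
p(k) = 1
p((4 + I) + 0)*B(57, 47) = 1*(27 - 132*57 - 3*57*47) = 1*(27 - 7524 - 8037) = 1*(-15534) = -15534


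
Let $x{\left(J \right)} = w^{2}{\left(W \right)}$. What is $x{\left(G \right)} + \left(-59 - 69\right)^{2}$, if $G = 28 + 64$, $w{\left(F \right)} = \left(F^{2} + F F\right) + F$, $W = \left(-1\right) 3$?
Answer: $16609$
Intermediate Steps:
$W = -3$
$w{\left(F \right)} = F + 2 F^{2}$ ($w{\left(F \right)} = \left(F^{2} + F^{2}\right) + F = 2 F^{2} + F = F + 2 F^{2}$)
$G = 92$
$x{\left(J \right)} = 225$ ($x{\left(J \right)} = \left(- 3 \left(1 + 2 \left(-3\right)\right)\right)^{2} = \left(- 3 \left(1 - 6\right)\right)^{2} = \left(\left(-3\right) \left(-5\right)\right)^{2} = 15^{2} = 225$)
$x{\left(G \right)} + \left(-59 - 69\right)^{2} = 225 + \left(-59 - 69\right)^{2} = 225 + \left(-128\right)^{2} = 225 + 16384 = 16609$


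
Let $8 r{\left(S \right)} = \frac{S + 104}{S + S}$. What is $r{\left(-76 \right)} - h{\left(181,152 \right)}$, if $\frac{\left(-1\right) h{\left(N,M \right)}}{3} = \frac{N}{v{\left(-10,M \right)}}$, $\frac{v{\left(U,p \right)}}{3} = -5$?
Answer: $- \frac{55059}{1520} \approx -36.223$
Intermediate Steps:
$r{\left(S \right)} = \frac{104 + S}{16 S}$ ($r{\left(S \right)} = \frac{\left(S + 104\right) \frac{1}{S + S}}{8} = \frac{\left(104 + S\right) \frac{1}{2 S}}{8} = \frac{\frac{1}{2} \frac{1}{S} \left(104 + S\right)}{8} = \frac{104 + S}{16 S}$)
$v{\left(U,p \right)} = -15$ ($v{\left(U,p \right)} = 3 \left(-5\right) = -15$)
$h{\left(N,M \right)} = \frac{N}{5}$ ($h{\left(N,M \right)} = - 3 \frac{N}{-15} = - 3 N \left(- \frac{1}{15}\right) = - 3 \left(- \frac{N}{15}\right) = \frac{N}{5}$)
$r{\left(-76 \right)} - h{\left(181,152 \right)} = \frac{104 - 76}{16 \left(-76\right)} - \frac{1}{5} \cdot 181 = \frac{1}{16} \left(- \frac{1}{76}\right) 28 - \frac{181}{5} = - \frac{7}{304} - \frac{181}{5} = - \frac{55059}{1520}$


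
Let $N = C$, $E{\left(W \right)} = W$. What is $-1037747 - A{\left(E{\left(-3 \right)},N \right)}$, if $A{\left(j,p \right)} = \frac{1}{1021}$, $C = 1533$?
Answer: $- \frac{1059539688}{1021} \approx -1.0377 \cdot 10^{6}$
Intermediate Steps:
$N = 1533$
$A{\left(j,p \right)} = \frac{1}{1021}$
$-1037747 - A{\left(E{\left(-3 \right)},N \right)} = -1037747 - \frac{1}{1021} = - \frac{1059539688}{1021}$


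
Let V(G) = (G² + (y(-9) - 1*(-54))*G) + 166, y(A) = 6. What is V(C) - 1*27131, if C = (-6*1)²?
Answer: -23509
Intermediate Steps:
C = 36 (C = (-6)² = 36)
V(G) = 166 + G² + 60*G (V(G) = (G² + (6 - 1*(-54))*G) + 166 = (G² + (6 + 54)*G) + 166 = (G² + 60*G) + 166 = 166 + G² + 60*G)
V(C) - 1*27131 = (166 + 36² + 60*36) - 1*27131 = (166 + 1296 + 2160) - 27131 = 3622 - 27131 = -23509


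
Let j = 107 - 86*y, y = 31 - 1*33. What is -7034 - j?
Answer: -7313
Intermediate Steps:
y = -2 (y = 31 - 33 = -2)
j = 279 (j = 107 - 86*(-2) = 107 + 172 = 279)
-7034 - j = -7034 - 1*279 = -7034 - 279 = -7313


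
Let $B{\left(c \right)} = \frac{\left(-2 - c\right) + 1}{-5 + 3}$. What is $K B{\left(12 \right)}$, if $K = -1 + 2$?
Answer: $\frac{13}{2} \approx 6.5$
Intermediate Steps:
$K = 1$
$B{\left(c \right)} = \frac{1}{2} + \frac{c}{2}$ ($B{\left(c \right)} = \frac{-1 - c}{-2} = \left(-1 - c\right) \left(- \frac{1}{2}\right) = \frac{1}{2} + \frac{c}{2}$)
$K B{\left(12 \right)} = 1 \left(\frac{1}{2} + \frac{1}{2} \cdot 12\right) = 1 \left(\frac{1}{2} + 6\right) = 1 \cdot \frac{13}{2} = \frac{13}{2}$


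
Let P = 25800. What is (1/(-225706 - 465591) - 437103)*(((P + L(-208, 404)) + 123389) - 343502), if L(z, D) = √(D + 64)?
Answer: 58715169144529296/691297 - 1813007955552*√13/691297 ≈ 8.4925e+10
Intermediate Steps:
L(z, D) = √(64 + D)
(1/(-225706 - 465591) - 437103)*(((P + L(-208, 404)) + 123389) - 343502) = (1/(-225706 - 465591) - 437103)*(((25800 + √(64 + 404)) + 123389) - 343502) = (1/(-691297) - 437103)*(((25800 + √468) + 123389) - 343502) = (-1/691297 - 437103)*(((25800 + 6*√13) + 123389) - 343502) = -302167992592*((149189 + 6*√13) - 343502)/691297 = -302167992592*(-194313 + 6*√13)/691297 = 58715169144529296/691297 - 1813007955552*√13/691297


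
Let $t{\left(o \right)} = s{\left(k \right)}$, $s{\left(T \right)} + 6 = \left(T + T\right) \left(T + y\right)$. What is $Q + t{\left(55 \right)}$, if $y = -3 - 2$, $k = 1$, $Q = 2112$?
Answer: $2098$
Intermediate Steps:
$y = -5$ ($y = -3 - 2 = -5$)
$s{\left(T \right)} = -6 + 2 T \left(-5 + T\right)$ ($s{\left(T \right)} = -6 + \left(T + T\right) \left(T - 5\right) = -6 + 2 T \left(-5 + T\right)$)
$t{\left(o \right)} = -14$ ($t{\left(o \right)} = -6 - 10 + 2 \cdot 1^{2} = -6 - 10 + 2 \cdot 1 = -6 - 10 + 2 = -14$)
$Q + t{\left(55 \right)} = 2112 - 14 = 2098$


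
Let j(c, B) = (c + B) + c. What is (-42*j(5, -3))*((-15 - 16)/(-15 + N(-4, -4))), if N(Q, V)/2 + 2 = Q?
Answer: -3038/9 ≈ -337.56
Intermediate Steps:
N(Q, V) = -4 + 2*Q
j(c, B) = B + 2*c (j(c, B) = (B + c) + c = B + 2*c)
(-42*j(5, -3))*((-15 - 16)/(-15 + N(-4, -4))) = (-42*(-3 + 2*5))*((-15 - 16)/(-15 + (-4 + 2*(-4)))) = (-42*(-3 + 10))*(-31/(-15 + (-4 - 8))) = (-42*7)*(-31/(-15 - 12)) = -(-9114)/(-27) = -(-9114)*(-1)/27 = -294*31/27 = -3038/9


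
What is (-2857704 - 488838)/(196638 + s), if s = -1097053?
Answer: 3346542/900415 ≈ 3.7167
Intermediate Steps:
(-2857704 - 488838)/(196638 + s) = (-2857704 - 488838)/(196638 - 1097053) = -3346542/(-900415) = -3346542*(-1/900415) = 3346542/900415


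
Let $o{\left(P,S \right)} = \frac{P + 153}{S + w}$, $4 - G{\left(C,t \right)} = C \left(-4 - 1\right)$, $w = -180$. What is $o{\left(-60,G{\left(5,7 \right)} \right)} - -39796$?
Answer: $\frac{6009103}{151} \approx 39795.0$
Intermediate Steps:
$G{\left(C,t \right)} = 4 + 5 C$ ($G{\left(C,t \right)} = 4 - C \left(-4 - 1\right) = 4 - C \left(-5\right) = 4 - - 5 C = 4 + 5 C$)
$o{\left(P,S \right)} = \frac{153 + P}{-180 + S}$ ($o{\left(P,S \right)} = \frac{P + 153}{S - 180} = \frac{153 + P}{-180 + S}$)
$o{\left(-60,G{\left(5,7 \right)} \right)} - -39796 = \frac{153 - 60}{-180 + \left(4 + 5 \cdot 5\right)} - -39796 = \frac{1}{-180 + \left(4 + 25\right)} 93 + 39796 = \frac{1}{-180 + 29} \cdot 93 + 39796 = \frac{1}{-151} \cdot 93 + 39796 = \left(- \frac{1}{151}\right) 93 + 39796 = - \frac{93}{151} + 39796 = \frac{6009103}{151}$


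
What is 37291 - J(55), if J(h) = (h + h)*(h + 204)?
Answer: 8801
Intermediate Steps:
J(h) = 2*h*(204 + h) (J(h) = (2*h)*(204 + h) = 2*h*(204 + h))
37291 - J(55) = 37291 - 2*55*(204 + 55) = 37291 - 2*55*259 = 37291 - 1*28490 = 37291 - 28490 = 8801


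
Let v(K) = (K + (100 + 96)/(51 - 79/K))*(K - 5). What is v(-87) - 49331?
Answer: -47050379/1129 ≈ -41674.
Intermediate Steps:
v(K) = (-5 + K)*(K + 196/(51 - 79/K)) (v(K) = (K + 196/(51 - 79/K))*(-5 + K) = (-5 + K)*(K + 196/(51 - 79/K)))
v(-87) - 49331 = 3*(-87)*(-195 - 46*(-87) + 17*(-87)**2)/(-79 + 51*(-87)) - 49331 = 3*(-87)*(-195 + 4002 + 17*7569)/(-79 - 4437) - 49331 = 3*(-87)*(-195 + 4002 + 128673)/(-4516) - 49331 = 3*(-87)*(-1/4516)*132480 - 49331 = 8644320/1129 - 49331 = -47050379/1129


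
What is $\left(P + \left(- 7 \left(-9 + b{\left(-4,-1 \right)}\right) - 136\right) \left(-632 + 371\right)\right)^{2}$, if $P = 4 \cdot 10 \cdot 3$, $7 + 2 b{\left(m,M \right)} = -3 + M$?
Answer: $\frac{333026001}{4} \approx 8.3256 \cdot 10^{7}$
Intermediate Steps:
$b{\left(m,M \right)} = -5 + \frac{M}{2}$ ($b{\left(m,M \right)} = - \frac{7}{2} + \frac{-3 + M}{2} = - \frac{7}{2} + \left(- \frac{3}{2} + \frac{M}{2}\right) = -5 + \frac{M}{2}$)
$P = 120$ ($P = 40 \cdot 3 = 120$)
$\left(P + \left(- 7 \left(-9 + b{\left(-4,-1 \right)}\right) - 136\right) \left(-632 + 371\right)\right)^{2} = \left(120 + \left(- 7 \left(-9 + \left(-5 + \frac{1}{2} \left(-1\right)\right)\right) - 136\right) \left(-632 + 371\right)\right)^{2} = \left(120 + \left(- 7 \left(-9 - \frac{11}{2}\right) - 136\right) \left(-261\right)\right)^{2} = \left(120 + \left(\left(-7\right) \left(- \frac{29}{2}\right) - 136\right) \left(-261\right)\right)^{2} = \left(120 + \left(\frac{203}{2} - 136\right) \left(-261\right)\right)^{2} = \left(120 - - \frac{18009}{2}\right)^{2} = \left(120 + \frac{18009}{2}\right)^{2} = \left(\frac{18249}{2}\right)^{2} = \frac{333026001}{4}$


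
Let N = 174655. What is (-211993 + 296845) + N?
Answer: 259507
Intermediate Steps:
(-211993 + 296845) + N = (-211993 + 296845) + 174655 = 84852 + 174655 = 259507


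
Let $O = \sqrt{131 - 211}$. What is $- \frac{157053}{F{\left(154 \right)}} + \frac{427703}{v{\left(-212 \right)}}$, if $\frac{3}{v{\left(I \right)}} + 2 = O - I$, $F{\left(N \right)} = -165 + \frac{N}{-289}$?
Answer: $\frac{1432307255507}{47839} + \frac{1710812 i \sqrt{5}}{3} \approx 2.994 \cdot 10^{7} + 1.2752 \cdot 10^{6} i$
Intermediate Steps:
$F{\left(N \right)} = -165 - \frac{N}{289}$ ($F{\left(N \right)} = -165 + N \left(- \frac{1}{289}\right) = -165 - \frac{N}{289}$)
$O = 4 i \sqrt{5}$ ($O = \sqrt{-80} = 4 i \sqrt{5} \approx 8.9443 i$)
$v{\left(I \right)} = \frac{3}{-2 - I + 4 i \sqrt{5}}$ ($v{\left(I \right)} = \frac{3}{-2 - \left(I - 4 i \sqrt{5}\right)} = \frac{3}{-2 - I + 4 i \sqrt{5}}$)
$- \frac{157053}{F{\left(154 \right)}} + \frac{427703}{v{\left(-212 \right)}} = - \frac{157053}{-165 - \frac{154}{289}} + \frac{427703}{\left(-3\right) \frac{1}{2 - 212 - 4 i \sqrt{5}}} = - \frac{157053}{-165 - \frac{154}{289}} + \frac{427703}{\left(-3\right) \frac{1}{-210 - 4 i \sqrt{5}}} = - \frac{157053}{- \frac{47839}{289}} + 427703 \left(70 + \frac{4 i \sqrt{5}}{3}\right) = \left(-157053\right) \left(- \frac{289}{47839}\right) + \left(29939210 + \frac{1710812 i \sqrt{5}}{3}\right) = \frac{45388317}{47839} + \left(29939210 + \frac{1710812 i \sqrt{5}}{3}\right) = \frac{1432307255507}{47839} + \frac{1710812 i \sqrt{5}}{3}$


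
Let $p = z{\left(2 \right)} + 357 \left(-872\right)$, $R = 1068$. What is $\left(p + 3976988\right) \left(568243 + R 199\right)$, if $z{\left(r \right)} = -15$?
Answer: $2862062713475$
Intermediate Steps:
$p = -311319$ ($p = -15 + 357 \left(-872\right) = -15 - 311304 = -311319$)
$\left(p + 3976988\right) \left(568243 + R 199\right) = \left(-311319 + 3976988\right) \left(568243 + 1068 \cdot 199\right) = 3665669 \left(568243 + 212532\right) = 3665669 \cdot 780775 = 2862062713475$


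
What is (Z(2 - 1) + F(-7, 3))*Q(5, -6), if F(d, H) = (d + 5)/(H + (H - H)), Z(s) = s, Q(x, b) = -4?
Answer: -4/3 ≈ -1.3333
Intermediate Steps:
F(d, H) = (5 + d)/H (F(d, H) = (5 + d)/(H + 0) = (5 + d)/H)
(Z(2 - 1) + F(-7, 3))*Q(5, -6) = ((2 - 1) + (5 - 7)/3)*(-4) = (1 + (⅓)*(-2))*(-4) = (1 - ⅔)*(-4) = (⅓)*(-4) = -4/3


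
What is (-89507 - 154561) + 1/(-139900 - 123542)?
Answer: -64297762057/263442 ≈ -2.4407e+5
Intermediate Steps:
(-89507 - 154561) + 1/(-139900 - 123542) = -244068 + 1/(-263442) = -244068 - 1/263442 = -64297762057/263442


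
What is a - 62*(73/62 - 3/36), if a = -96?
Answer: -983/6 ≈ -163.83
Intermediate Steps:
a - 62*(73/62 - 3/36) = -96 - 62*(73/62 - 3/36) = -96 - 62*(73*(1/62) - 3*1/36) = -96 - 62*(73/62 - 1/12) = -96 - 62*407/372 = -96 - 407/6 = -983/6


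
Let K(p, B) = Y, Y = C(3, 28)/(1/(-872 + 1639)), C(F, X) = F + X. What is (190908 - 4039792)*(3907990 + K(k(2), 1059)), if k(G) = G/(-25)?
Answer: -15132915098028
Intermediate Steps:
k(G) = -G/25
Y = 23777 (Y = (3 + 28)/(1/(-872 + 1639)) = 31/(1/767) = 31*767 = 23777)
K(p, B) = 23777
(190908 - 4039792)*(3907990 + K(k(2), 1059)) = (190908 - 4039792)*(3907990 + 23777) = -3848884*3931767 = -15132915098028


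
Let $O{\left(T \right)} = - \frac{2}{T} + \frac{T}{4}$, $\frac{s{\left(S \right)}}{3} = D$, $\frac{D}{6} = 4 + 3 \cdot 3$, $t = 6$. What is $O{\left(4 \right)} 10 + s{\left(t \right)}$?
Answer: $239$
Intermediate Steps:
$D = 78$ ($D = 6 \left(4 + 3 \cdot 3\right) = 6 \left(4 + 9\right) = 6 \cdot 13 = 78$)
$s{\left(S \right)} = 234$ ($s{\left(S \right)} = 3 \cdot 78 = 234$)
$O{\left(T \right)} = - \frac{2}{T} + \frac{T}{4}$ ($O{\left(T \right)} = - \frac{2}{T} + T \frac{1}{4} = - \frac{2}{T} + \frac{T}{4}$)
$O{\left(4 \right)} 10 + s{\left(t \right)} = \left(- \frac{2}{4} + \frac{1}{4} \cdot 4\right) 10 + 234 = \left(\left(-2\right) \frac{1}{4} + 1\right) 10 + 234 = \left(- \frac{1}{2} + 1\right) 10 + 234 = \frac{1}{2} \cdot 10 + 234 = 5 + 234 = 239$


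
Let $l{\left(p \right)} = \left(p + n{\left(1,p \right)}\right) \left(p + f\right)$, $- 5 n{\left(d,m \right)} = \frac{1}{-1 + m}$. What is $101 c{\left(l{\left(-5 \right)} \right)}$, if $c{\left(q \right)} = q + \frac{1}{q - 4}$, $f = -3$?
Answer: $\frac{32287781}{8040} \approx 4015.9$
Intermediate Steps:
$n{\left(d,m \right)} = - \frac{1}{5 \left(-1 + m\right)}$
$l{\left(p \right)} = \left(-3 + p\right) \left(p - \frac{1}{-5 + 5 p}\right)$ ($l{\left(p \right)} = \left(p - \frac{1}{-5 + 5 p}\right) \left(p - 3\right) = \left(p - \frac{1}{-5 + 5 p}\right) \left(-3 + p\right) = \left(-3 + p\right) \left(p - \frac{1}{-5 + 5 p}\right)$)
$c{\left(q \right)} = q + \frac{1}{-4 + q}$
$101 c{\left(l{\left(-5 \right)} \right)} = 101 \frac{1 + \left(\frac{3 - -5 + 5 \left(-5\right) \left(-1 - 5\right) \left(-3 - 5\right)}{5 \left(-1 - 5\right)}\right)^{2} - 4 \frac{3 - -5 + 5 \left(-5\right) \left(-1 - 5\right) \left(-3 - 5\right)}{5 \left(-1 - 5\right)}}{-4 + \frac{3 - -5 + 5 \left(-5\right) \left(-1 - 5\right) \left(-3 - 5\right)}{5 \left(-1 - 5\right)}} = 101 \frac{1 + \left(\frac{3 + 5 + 5 \left(-5\right) \left(-6\right) \left(-8\right)}{5 \left(-6\right)}\right)^{2} - 4 \frac{3 + 5 + 5 \left(-5\right) \left(-6\right) \left(-8\right)}{5 \left(-6\right)}}{-4 + \frac{3 + 5 + 5 \left(-5\right) \left(-6\right) \left(-8\right)}{5 \left(-6\right)}} = 101 \frac{1 + \left(\frac{1}{5} \left(- \frac{1}{6}\right) \left(3 + 5 - 1200\right)\right)^{2} - 4 \cdot \frac{1}{5} \left(- \frac{1}{6}\right) \left(3 + 5 - 1200\right)}{-4 + \frac{1}{5} \left(- \frac{1}{6}\right) \left(3 + 5 - 1200\right)} = 101 \frac{1 + \left(\frac{1}{5} \left(- \frac{1}{6}\right) \left(-1192\right)\right)^{2} - 4 \cdot \frac{1}{5} \left(- \frac{1}{6}\right) \left(-1192\right)}{-4 + \frac{1}{5} \left(- \frac{1}{6}\right) \left(-1192\right)} = 101 \frac{1 + \left(\frac{596}{15}\right)^{2} - \frac{2384}{15}}{-4 + \frac{596}{15}} = 101 \frac{1 + \frac{355216}{225} - \frac{2384}{15}}{\frac{536}{15}} = 101 \cdot \frac{15}{536} \cdot \frac{319681}{225} = 101 \cdot \frac{319681}{8040} = \frac{32287781}{8040}$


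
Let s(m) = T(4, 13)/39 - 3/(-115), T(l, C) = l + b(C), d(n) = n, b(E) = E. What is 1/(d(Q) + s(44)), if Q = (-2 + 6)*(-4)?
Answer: -4485/69688 ≈ -0.064358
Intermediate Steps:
Q = -16 (Q = 4*(-4) = -16)
T(l, C) = C + l (T(l, C) = l + C = C + l)
s(m) = 2072/4485 (s(m) = (13 + 4)/39 - 3/(-115) = 17*(1/39) - 3*(-1/115) = 17/39 + 3/115 = 2072/4485)
1/(d(Q) + s(44)) = 1/(-16 + 2072/4485) = 1/(-69688/4485) = -4485/69688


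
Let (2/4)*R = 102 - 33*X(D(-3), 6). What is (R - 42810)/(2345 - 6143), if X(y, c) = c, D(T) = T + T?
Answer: 2389/211 ≈ 11.322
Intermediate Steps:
D(T) = 2*T
R = -192 (R = 2*(102 - 33*6) = 2*(102 - 198) = 2*(-96) = -192)
(R - 42810)/(2345 - 6143) = (-192 - 42810)/(2345 - 6143) = -43002/(-3798) = -43002*(-1/3798) = 2389/211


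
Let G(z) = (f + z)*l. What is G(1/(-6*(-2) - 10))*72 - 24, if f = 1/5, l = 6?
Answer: 1392/5 ≈ 278.40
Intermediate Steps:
f = ⅕ ≈ 0.20000
G(z) = 6/5 + 6*z (G(z) = (⅕ + z)*6 = 6/5 + 6*z)
G(1/(-6*(-2) - 10))*72 - 24 = (6/5 + 6/(-6*(-2) - 10))*72 - 24 = (6/5 + 6/(12 - 10))*72 - 24 = (6/5 + 6/2)*72 - 24 = (6/5 + 6*(½))*72 - 24 = (6/5 + 3)*72 - 24 = (21/5)*72 - 24 = 1512/5 - 24 = 1392/5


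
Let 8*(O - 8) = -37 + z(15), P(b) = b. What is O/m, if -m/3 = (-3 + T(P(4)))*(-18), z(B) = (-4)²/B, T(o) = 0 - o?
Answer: -421/45360 ≈ -0.0092813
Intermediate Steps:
T(o) = -o
z(B) = 16/B
O = 421/120 (O = 8 + (-37 + 16/15)/8 = 8 + (⅛)*(-539/15) = 8 - 539/120 = 421/120 ≈ 3.5083)
m = -378 (m = -3*(-3 - 1*4)*(-18) = -3*(-3 - 4)*(-18) = -(-21)*(-18) = -3*126 = -378)
O/m = (421/120)/(-378) = (421/120)*(-1/378) = -421/45360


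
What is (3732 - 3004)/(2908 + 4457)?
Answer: 728/7365 ≈ 0.098846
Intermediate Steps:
(3732 - 3004)/(2908 + 4457) = 728/7365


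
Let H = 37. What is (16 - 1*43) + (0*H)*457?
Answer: -27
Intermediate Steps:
(16 - 1*43) + (0*H)*457 = (16 - 1*43) + (0*37)*457 = (16 - 43) + 0*457 = -27 + 0 = -27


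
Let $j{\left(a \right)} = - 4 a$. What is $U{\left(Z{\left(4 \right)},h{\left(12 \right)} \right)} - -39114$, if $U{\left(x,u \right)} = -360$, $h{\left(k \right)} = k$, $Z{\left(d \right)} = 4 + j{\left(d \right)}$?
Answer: $38754$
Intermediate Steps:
$Z{\left(d \right)} = 4 - 4 d$
$U{\left(Z{\left(4 \right)},h{\left(12 \right)} \right)} - -39114 = -360 - -39114 = -360 + 39114 = 38754$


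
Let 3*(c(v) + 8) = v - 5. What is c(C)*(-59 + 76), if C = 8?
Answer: -119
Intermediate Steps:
c(v) = -29/3 + v/3 (c(v) = -8 + (v - 5)/3 = -8 + (-5 + v)/3 = -8 + (-5/3 + v/3) = -29/3 + v/3)
c(C)*(-59 + 76) = (-29/3 + (⅓)*8)*(-59 + 76) = (-29/3 + 8/3)*17 = -7*17 = -119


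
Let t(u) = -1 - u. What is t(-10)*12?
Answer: 108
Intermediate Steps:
t(-10)*12 = (-1 - 1*(-10))*12 = (-1 + 10)*12 = 9*12 = 108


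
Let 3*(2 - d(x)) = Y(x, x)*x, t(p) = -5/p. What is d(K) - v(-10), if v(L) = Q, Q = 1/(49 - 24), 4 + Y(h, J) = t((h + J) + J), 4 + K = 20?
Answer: 5366/225 ≈ 23.849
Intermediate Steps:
K = 16 (K = -4 + 20 = 16)
Y(h, J) = -4 - 5/(h + 2*J) (Y(h, J) = -4 - 5/((h + J) + J) = -4 - 5/((J + h) + J) = -4 - 5/(h + 2*J))
Q = 1/25 ≈ 0.040000
d(x) = 23/9 + 4*x/3 (d(x) = 2 - (-5 - 8*x - 4*x)/(x + 2*x)*x/3 = 2 - (-5 - 12*x)/((3*x))*x/3 = 2 - (1/(3*x))*(-5 - 12*x)*x/3 = 2 - (-5 - 12*x)/(3*x)*x/3 = 2 - (-5/3 - 4*x)/3 = 2 + (5/9 + 4*x/3) = 23/9 + 4*x/3)
v(L) = 1/25
d(K) - v(-10) = (23/9 + (4/3)*16) - 1*1/25 = (23/9 + 64/3) - 1/25 = 215/9 - 1/25 = 5366/225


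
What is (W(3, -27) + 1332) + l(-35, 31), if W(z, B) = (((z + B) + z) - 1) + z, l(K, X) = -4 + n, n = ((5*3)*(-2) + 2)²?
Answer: 2093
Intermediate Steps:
n = 784 (n = (15*(-2) + 2)² = (-30 + 2)² = (-28)² = 784)
l(K, X) = 780 (l(K, X) = -4 + 784 = 780)
W(z, B) = -1 + B + 3*z (W(z, B) = (((B + z) + z) - 1) + z = ((B + 2*z) - 1) + z = (-1 + B + 2*z) + z = -1 + B + 3*z)
(W(3, -27) + 1332) + l(-35, 31) = ((-1 - 27 + 3*3) + 1332) + 780 = ((-1 - 27 + 9) + 1332) + 780 = (-19 + 1332) + 780 = 1313 + 780 = 2093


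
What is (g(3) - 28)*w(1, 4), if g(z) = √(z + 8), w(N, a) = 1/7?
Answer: -4 + √11/7 ≈ -3.5262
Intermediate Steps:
w(N, a) = ⅐
g(z) = √(8 + z)
(g(3) - 28)*w(1, 4) = (√(8 + 3) - 28)*(⅐) = (√11 - 28)*(⅐) = (-28 + √11)*(⅐) = -4 + √11/7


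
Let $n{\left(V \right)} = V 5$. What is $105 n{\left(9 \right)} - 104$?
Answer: $4621$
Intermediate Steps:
$n{\left(V \right)} = 5 V$
$105 n{\left(9 \right)} - 104 = 105 \cdot 5 \cdot 9 - 104 = 105 \cdot 45 - 104 = 4725 - 104 = 4621$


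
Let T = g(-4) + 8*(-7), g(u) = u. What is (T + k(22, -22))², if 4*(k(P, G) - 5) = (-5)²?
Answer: 38025/16 ≈ 2376.6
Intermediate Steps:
k(P, G) = 45/4 (k(P, G) = 5 + (¼)*(-5)² = 5 + (¼)*25 = 5 + 25/4 = 45/4)
T = -60 (T = -4 + 8*(-7) = -4 - 56 = -60)
(T + k(22, -22))² = (-60 + 45/4)² = (-195/4)² = 38025/16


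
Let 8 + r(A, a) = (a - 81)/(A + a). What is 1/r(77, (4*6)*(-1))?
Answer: -53/529 ≈ -0.10019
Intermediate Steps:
r(A, a) = -8 + (-81 + a)/(A + a) (r(A, a) = -8 + (a - 81)/(A + a) = -8 + (-81 + a)/(A + a))
1/r(77, (4*6)*(-1)) = 1/((-81 - 8*77 - 7*4*6*(-1))/(77 + (4*6)*(-1))) = 1/((-81 - 616 - 168*(-1))/(77 + 24*(-1))) = 1/((-81 - 616 - 7*(-24))/(77 - 24)) = 1/((-81 - 616 + 168)/53) = 1/((1/53)*(-529)) = 1/(-529/53) = -53/529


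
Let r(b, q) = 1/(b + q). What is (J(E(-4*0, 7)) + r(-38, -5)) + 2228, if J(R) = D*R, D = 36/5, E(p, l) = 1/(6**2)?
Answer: 479058/215 ≈ 2228.2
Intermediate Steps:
E(p, l) = 1/36
D = 36/5 (D = 36*(1/5) = 36/5 ≈ 7.2000)
J(R) = 36*R/5
(J(E(-4*0, 7)) + r(-38, -5)) + 2228 = ((36/5)*(1/36) + 1/(-38 - 5)) + 2228 = (1/5 + 1/(-43)) + 2228 = (1/5 - 1/43) + 2228 = 38/215 + 2228 = 479058/215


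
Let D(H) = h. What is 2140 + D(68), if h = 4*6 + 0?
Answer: 2164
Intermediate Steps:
h = 24 (h = 24 + 0 = 24)
D(H) = 24
2140 + D(68) = 2140 + 24 = 2164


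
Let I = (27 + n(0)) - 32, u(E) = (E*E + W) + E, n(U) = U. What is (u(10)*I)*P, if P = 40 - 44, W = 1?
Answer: 2220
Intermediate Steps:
P = -4
u(E) = 1 + E + E² (u(E) = (E*E + 1) + E = (E² + 1) + E = (1 + E²) + E = 1 + E + E²)
I = -5 (I = (27 + 0) - 32 = 27 - 32 = -5)
(u(10)*I)*P = ((1 + 10 + 10²)*(-5))*(-4) = ((1 + 10 + 100)*(-5))*(-4) = (111*(-5))*(-4) = -555*(-4) = 2220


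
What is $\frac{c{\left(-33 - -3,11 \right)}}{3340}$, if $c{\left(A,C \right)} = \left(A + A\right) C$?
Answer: $- \frac{33}{167} \approx -0.1976$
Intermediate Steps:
$c{\left(A,C \right)} = 2 A C$
$\frac{c{\left(-33 - -3,11 \right)}}{3340} = \frac{2 \left(-33 - -3\right) 11}{3340} = 2 \left(-33 + 3\right) 11 \cdot \frac{1}{3340} = 2 \left(-30\right) 11 \cdot \frac{1}{3340} = \left(-660\right) \frac{1}{3340} = - \frac{33}{167}$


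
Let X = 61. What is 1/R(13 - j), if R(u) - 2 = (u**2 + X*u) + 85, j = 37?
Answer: -1/801 ≈ -0.0012484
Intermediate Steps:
R(u) = 87 + u**2 + 61*u (R(u) = 2 + ((u**2 + 61*u) + 85) = 2 + (85 + u**2 + 61*u) = 87 + u**2 + 61*u)
1/R(13 - j) = 1/(87 + (13 - 1*37)**2 + 61*(13 - 1*37)) = 1/(87 + (13 - 37)**2 + 61*(13 - 37)) = 1/(87 + (-24)**2 + 61*(-24)) = 1/(87 + 576 - 1464) = 1/(-801) = -1/801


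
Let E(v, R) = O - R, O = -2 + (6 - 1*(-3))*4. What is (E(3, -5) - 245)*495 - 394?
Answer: -102364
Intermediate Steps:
O = 34 (O = -2 + (6 + 3)*4 = -2 + 9*4 = -2 + 36 = 34)
E(v, R) = 34 - R
(E(3, -5) - 245)*495 - 394 = ((34 - 1*(-5)) - 245)*495 - 394 = ((34 + 5) - 245)*495 - 394 = (39 - 245)*495 - 394 = -206*495 - 394 = -101970 - 394 = -102364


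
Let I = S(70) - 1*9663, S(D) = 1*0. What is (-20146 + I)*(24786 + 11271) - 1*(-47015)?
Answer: -1074776098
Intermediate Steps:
S(D) = 0
I = -9663 (I = 0 - 1*9663 = 0 - 9663 = -9663)
(-20146 + I)*(24786 + 11271) - 1*(-47015) = (-20146 - 9663)*(24786 + 11271) - 1*(-47015) = -29809*36057 + 47015 = -1074823113 + 47015 = -1074776098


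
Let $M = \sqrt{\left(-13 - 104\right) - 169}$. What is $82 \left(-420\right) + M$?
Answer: $-34440 + i \sqrt{286} \approx -34440.0 + 16.912 i$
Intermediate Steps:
$M = i \sqrt{286}$ ($M = \sqrt{\left(-13 - 104\right) - 169} = \sqrt{-117 - 169} = \sqrt{-286} = i \sqrt{286} \approx 16.912 i$)
$82 \left(-420\right) + M = 82 \left(-420\right) + i \sqrt{286} = -34440 + i \sqrt{286}$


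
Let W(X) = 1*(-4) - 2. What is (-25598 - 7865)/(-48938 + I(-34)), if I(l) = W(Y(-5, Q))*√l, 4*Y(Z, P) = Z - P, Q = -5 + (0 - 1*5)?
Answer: 818806147/1197464534 - 100389*I*√34/1197464534 ≈ 0.68378 - 0.00048884*I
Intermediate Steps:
Q = -10 (Q = -5 + (0 - 5) = -5 - 5 = -10)
Y(Z, P) = -P/4 + Z/4 (Y(Z, P) = (Z - P)/4 = -P/4 + Z/4)
W(X) = -6 (W(X) = -4 - 2 = -6)
I(l) = -6*√l
(-25598 - 7865)/(-48938 + I(-34)) = (-25598 - 7865)/(-48938 - 6*I*√34) = -33463/(-48938 - 6*I*√34)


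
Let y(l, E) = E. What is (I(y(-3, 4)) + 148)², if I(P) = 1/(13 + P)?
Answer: 6335289/289 ≈ 21921.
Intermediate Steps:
(I(y(-3, 4)) + 148)² = (1/(13 + 4) + 148)² = (1/17 + 148)² = (2517/17)² = 6335289/289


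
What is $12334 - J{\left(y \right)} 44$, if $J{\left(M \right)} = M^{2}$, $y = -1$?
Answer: $12290$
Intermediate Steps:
$12334 - J{\left(y \right)} 44 = 12334 - \left(-1\right)^{2} \cdot 44 = 12334 - 1 \cdot 44 = 12334 - 44 = 12290$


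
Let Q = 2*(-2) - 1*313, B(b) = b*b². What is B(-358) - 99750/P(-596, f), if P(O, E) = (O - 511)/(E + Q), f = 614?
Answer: -1880093942/41 ≈ -4.5856e+7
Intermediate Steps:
B(b) = b³
Q = -317 (Q = -4 - 313 = -317)
P(O, E) = (-511 + O)/(-317 + E) (P(O, E) = (O - 511)/(E - 317) = (-511 + O)/(-317 + E))
B(-358) - 99750/P(-596, f) = (-358)³ - 99750/((-511 - 596)/(-317 + 614)) = -45882712 - 99750/(-1107/297) = -45882712 - 99750/((1/297)*(-1107)) = -45882712 - 99750/(-41/11) = -45882712 - 99750*(-11)/41 = -45882712 - 1*(-1097250/41) = -45882712 + 1097250/41 = -1880093942/41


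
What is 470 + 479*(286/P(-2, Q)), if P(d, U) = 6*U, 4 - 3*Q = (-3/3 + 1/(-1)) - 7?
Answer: 5739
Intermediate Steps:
Q = 13/3 (Q = 4/3 - ((-3/3 + 1/(-1)) - 7)/3 = 4/3 - ((-3*⅓ + 1*(-1)) - 7)/3 = 4/3 - ((-1 - 1) - 7)/3 = 4/3 - (-2 - 7)/3 = 4/3 - ⅓*(-9) = 4/3 + 3 = 13/3 ≈ 4.3333)
470 + 479*(286/P(-2, Q)) = 470 + 479*(286/((6*(13/3)))) = 470 + 479*(286/26) = 470 + 479*(286*(1/26)) = 470 + 479*11 = 470 + 5269 = 5739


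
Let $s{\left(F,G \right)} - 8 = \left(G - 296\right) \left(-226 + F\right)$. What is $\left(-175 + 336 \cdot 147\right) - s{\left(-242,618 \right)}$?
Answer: $199905$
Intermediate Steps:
$s{\left(F,G \right)} = 8 + \left(-296 + G\right) \left(-226 + F\right)$ ($s{\left(F,G \right)} = 8 + \left(G - 296\right) \left(-226 + F\right) = 8 + \left(-296 + G\right) \left(-226 + F\right)$)
$\left(-175 + 336 \cdot 147\right) - s{\left(-242,618 \right)} = \left(-175 + 336 \cdot 147\right) - \left(66904 - -71632 - 139668 - 149556\right) = \left(-175 + 49392\right) - \left(66904 + 71632 - 139668 - 149556\right) = 49217 - -150688 = 49217 + 150688 = 199905$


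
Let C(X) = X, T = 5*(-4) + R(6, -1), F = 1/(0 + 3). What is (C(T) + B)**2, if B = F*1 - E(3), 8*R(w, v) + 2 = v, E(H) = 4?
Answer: 332929/576 ≈ 578.00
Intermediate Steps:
R(w, v) = -1/4 + v/8
F = 1/3 ≈ 0.33333
T = -163/8 (T = 5*(-4) + (-1/4 + (1/8)*(-1)) = -20 + (-1/4 - 1/8) = -20 - 3/8 = -163/8 ≈ -20.375)
B = -11/3 (B = (1/3)*1 - 1*4 = 1/3 - 4 = -11/3 ≈ -3.6667)
(C(T) + B)**2 = (-163/8 - 11/3)**2 = (-577/24)**2 = 332929/576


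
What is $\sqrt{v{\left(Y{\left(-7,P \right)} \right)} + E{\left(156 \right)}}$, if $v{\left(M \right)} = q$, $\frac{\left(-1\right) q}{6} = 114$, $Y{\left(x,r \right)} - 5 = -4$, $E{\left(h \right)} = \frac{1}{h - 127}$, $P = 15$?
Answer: $\frac{i \sqrt{575215}}{29} \approx 26.153 i$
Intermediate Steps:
$E{\left(h \right)} = \frac{1}{-127 + h}$
$Y{\left(x,r \right)} = 1$ ($Y{\left(x,r \right)} = 5 - 4 = 1$)
$q = -684$ ($q = \left(-6\right) 114 = -684$)
$v{\left(M \right)} = -684$
$\sqrt{v{\left(Y{\left(-7,P \right)} \right)} + E{\left(156 \right)}} = \sqrt{-684 + \frac{1}{-127 + 156}} = \sqrt{-684 + \frac{1}{29}} = \sqrt{- \frac{19835}{29}} = \frac{i \sqrt{575215}}{29}$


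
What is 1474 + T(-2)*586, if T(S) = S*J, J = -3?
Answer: 4990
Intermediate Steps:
T(S) = -3*S (T(S) = S*(-3) = -3*S)
1474 + T(-2)*586 = 1474 - 3*(-2)*586 = 1474 + 6*586 = 1474 + 3516 = 4990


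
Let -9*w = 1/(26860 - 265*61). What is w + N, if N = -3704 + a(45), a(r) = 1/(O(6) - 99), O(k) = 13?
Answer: -30661549061/8277930 ≈ -3704.0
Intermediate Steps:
w = -1/96255 (w = -1/(9*(26860 - 265*61)) = -1/(9*(26860 - 16165)) = -1/9/10695 = -1/9*1/10695 = -1/96255 ≈ -1.0389e-5)
a(r) = -1/86 (a(r) = 1/(13 - 99) = 1/(-86) = -1/86)
N = -318545/86 (N = -3704 - 1/86 = -318545/86 ≈ -3704.0)
w + N = -1/96255 - 318545/86 = -30661549061/8277930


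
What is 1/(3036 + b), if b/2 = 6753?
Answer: 1/16542 ≈ 6.0452e-5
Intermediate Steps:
b = 13506 (b = 2*6753 = 13506)
1/(3036 + b) = 1/(3036 + 13506) = 1/16542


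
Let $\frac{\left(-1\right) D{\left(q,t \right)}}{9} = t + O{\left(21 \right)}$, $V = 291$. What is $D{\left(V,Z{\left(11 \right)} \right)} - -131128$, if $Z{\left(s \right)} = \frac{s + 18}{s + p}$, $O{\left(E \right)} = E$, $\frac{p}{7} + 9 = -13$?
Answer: $\frac{18724538}{143} \approx 1.3094 \cdot 10^{5}$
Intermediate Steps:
$p = -154$ ($p = -63 + 7 \left(-13\right) = -63 - 91 = -154$)
$Z{\left(s \right)} = \frac{18 + s}{-154 + s}$ ($Z{\left(s \right)} = \frac{s + 18}{s - 154} = \frac{18 + s}{-154 + s}$)
$D{\left(q,t \right)} = -189 - 9 t$ ($D{\left(q,t \right)} = - 9 \left(t + 21\right) = - 9 \left(21 + t\right) = -189 - 9 t$)
$D{\left(V,Z{\left(11 \right)} \right)} - -131128 = \left(-189 - 9 \frac{18 + 11}{-154 + 11}\right) - -131128 = \left(-189 - 9 \frac{1}{-143} \cdot 29\right) + 131128 = \left(-189 - 9 \left(\left(- \frac{1}{143}\right) 29\right)\right) + 131128 = \left(-189 - - \frac{261}{143}\right) + 131128 = \left(-189 + \frac{261}{143}\right) + 131128 = - \frac{26766}{143} + 131128 = \frac{18724538}{143}$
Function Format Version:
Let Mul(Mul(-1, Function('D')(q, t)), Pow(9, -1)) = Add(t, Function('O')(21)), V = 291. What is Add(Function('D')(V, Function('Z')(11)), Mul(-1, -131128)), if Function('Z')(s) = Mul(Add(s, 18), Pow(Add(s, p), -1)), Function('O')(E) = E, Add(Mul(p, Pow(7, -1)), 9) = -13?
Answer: Rational(18724538, 143) ≈ 1.3094e+5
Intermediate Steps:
p = -154 (p = Add(-63, Mul(7, -13)) = Add(-63, -91) = -154)
Function('Z')(s) = Mul(Pow(Add(-154, s), -1), Add(18, s)) (Function('Z')(s) = Mul(Add(s, 18), Pow(Add(s, -154), -1)) = Mul(Add(18, s), Pow(Add(-154, s), -1)) = Mul(Pow(Add(-154, s), -1), Add(18, s)))
Function('D')(q, t) = Add(-189, Mul(-9, t)) (Function('D')(q, t) = Mul(-9, Add(t, 21)) = Mul(-9, Add(21, t)) = Add(-189, Mul(-9, t)))
Add(Function('D')(V, Function('Z')(11)), Mul(-1, -131128)) = Add(Add(-189, Mul(-9, Mul(Pow(Add(-154, 11), -1), Add(18, 11)))), Mul(-1, -131128)) = Add(Add(-189, Mul(-9, Mul(Pow(-143, -1), 29))), 131128) = Add(Add(-189, Mul(-9, Mul(Rational(-1, 143), 29))), 131128) = Add(Add(-189, Mul(-9, Rational(-29, 143))), 131128) = Add(Add(-189, Rational(261, 143)), 131128) = Add(Rational(-26766, 143), 131128) = Rational(18724538, 143)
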